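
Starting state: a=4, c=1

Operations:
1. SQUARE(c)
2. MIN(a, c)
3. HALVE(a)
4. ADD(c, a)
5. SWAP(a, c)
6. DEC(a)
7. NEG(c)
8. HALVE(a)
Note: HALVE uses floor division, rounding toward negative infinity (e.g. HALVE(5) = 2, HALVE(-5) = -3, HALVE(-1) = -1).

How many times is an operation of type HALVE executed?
2

Counting HALVE operations:
Step 3: HALVE(a) ← HALVE
Step 8: HALVE(a) ← HALVE
Total: 2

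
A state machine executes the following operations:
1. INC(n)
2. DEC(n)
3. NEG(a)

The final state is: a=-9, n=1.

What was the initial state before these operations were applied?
a=9, n=1

Working backwards:
Final state: a=-9, n=1
Before step 3 (NEG(a)): a=9, n=1
Before step 2 (DEC(n)): a=9, n=2
Before step 1 (INC(n)): a=9, n=1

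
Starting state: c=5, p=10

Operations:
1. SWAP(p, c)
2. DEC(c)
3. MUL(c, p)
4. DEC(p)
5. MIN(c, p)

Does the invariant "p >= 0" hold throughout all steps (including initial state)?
Yes

The invariant holds at every step.

State at each step:
Initial: c=5, p=10
After step 1: c=10, p=5
After step 2: c=9, p=5
After step 3: c=45, p=5
After step 4: c=45, p=4
After step 5: c=4, p=4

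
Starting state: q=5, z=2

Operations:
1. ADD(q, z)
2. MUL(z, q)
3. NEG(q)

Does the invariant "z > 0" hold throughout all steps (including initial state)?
Yes

The invariant holds at every step.

State at each step:
Initial: q=5, z=2
After step 1: q=7, z=2
After step 2: q=7, z=14
After step 3: q=-7, z=14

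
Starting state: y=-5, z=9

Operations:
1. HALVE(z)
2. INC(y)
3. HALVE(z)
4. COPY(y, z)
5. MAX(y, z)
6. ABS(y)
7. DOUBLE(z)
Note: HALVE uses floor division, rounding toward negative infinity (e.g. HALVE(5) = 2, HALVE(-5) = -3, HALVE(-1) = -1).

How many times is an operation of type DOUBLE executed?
1

Counting DOUBLE operations:
Step 7: DOUBLE(z) ← DOUBLE
Total: 1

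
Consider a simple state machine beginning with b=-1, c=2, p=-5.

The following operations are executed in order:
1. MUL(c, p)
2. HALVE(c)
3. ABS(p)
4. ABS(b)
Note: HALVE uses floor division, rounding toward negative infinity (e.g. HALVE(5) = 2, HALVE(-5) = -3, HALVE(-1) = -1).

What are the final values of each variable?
{b: 1, c: -5, p: 5}

Step-by-step execution:
Initial: b=-1, c=2, p=-5
After step 1 (MUL(c, p)): b=-1, c=-10, p=-5
After step 2 (HALVE(c)): b=-1, c=-5, p=-5
After step 3 (ABS(p)): b=-1, c=-5, p=5
After step 4 (ABS(b)): b=1, c=-5, p=5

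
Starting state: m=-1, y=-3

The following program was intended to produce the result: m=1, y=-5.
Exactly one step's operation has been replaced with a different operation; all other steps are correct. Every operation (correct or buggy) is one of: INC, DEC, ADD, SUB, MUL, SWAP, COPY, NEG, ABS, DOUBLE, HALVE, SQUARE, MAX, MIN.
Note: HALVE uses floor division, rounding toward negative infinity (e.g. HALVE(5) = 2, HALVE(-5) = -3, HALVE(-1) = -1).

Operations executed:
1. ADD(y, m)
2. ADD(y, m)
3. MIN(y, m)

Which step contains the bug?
Step 3

Trace with buggy code:
Initial: m=-1, y=-3
After step 1: m=-1, y=-4
After step 2: m=-1, y=-5
After step 3: m=-1, y=-5
Actual final m=-1, y=-5 ≠ expected m=1, y=-5.
Step 3 is the only position where a single-operation replacement can produce the expected result.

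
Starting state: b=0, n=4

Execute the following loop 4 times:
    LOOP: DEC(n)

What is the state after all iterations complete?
b=0, n=0

Iteration trace:
Start: b=0, n=4
After iteration 1: b=0, n=3
After iteration 2: b=0, n=2
After iteration 3: b=0, n=1
After iteration 4: b=0, n=0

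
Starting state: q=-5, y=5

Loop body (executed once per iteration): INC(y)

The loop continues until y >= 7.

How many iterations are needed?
2

Tracing iterations:
Initial: q=-5, y=5
After iteration 1: q=-5, y=6
After iteration 2: q=-5, y=7
y >= 7 now holds, so the loop exits after 2 iterations.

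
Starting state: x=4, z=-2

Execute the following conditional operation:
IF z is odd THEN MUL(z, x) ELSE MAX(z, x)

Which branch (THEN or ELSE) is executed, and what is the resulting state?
Branch: ELSE, Final state: x=4, z=4

Evaluating condition: z is odd
Condition is False, so ELSE branch executes
After MAX(z, x): x=4, z=4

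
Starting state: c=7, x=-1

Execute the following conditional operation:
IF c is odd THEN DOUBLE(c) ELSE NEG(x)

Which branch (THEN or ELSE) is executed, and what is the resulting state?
Branch: THEN, Final state: c=14, x=-1

Evaluating condition: c is odd
Condition is True, so THEN branch executes
After DOUBLE(c): c=14, x=-1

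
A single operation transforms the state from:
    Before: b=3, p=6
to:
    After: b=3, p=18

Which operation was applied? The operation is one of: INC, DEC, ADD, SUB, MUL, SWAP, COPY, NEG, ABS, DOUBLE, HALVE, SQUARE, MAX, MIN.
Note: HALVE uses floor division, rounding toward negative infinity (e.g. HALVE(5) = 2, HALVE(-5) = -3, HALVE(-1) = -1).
MUL(p, b)

Analyzing the change:
Before: b=3, p=6
After: b=3, p=18
Variable p changed from 6 to 18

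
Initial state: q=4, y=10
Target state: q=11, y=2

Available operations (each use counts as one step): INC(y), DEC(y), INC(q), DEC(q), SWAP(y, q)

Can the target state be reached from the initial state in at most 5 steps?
Yes

Path (4 steps): INC(y) → DEC(q) → DEC(q) → SWAP(y, q)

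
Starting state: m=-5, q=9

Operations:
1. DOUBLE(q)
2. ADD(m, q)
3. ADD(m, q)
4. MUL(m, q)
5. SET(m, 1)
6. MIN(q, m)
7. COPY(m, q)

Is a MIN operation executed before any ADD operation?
No

First MIN: step 6
First ADD: step 2
Since 6 > 2, ADD comes first.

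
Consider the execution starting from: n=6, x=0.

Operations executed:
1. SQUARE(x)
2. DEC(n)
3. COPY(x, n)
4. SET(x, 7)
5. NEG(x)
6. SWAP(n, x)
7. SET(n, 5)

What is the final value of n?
n = 5

Tracing execution:
Step 1: SQUARE(x) → n = 6
Step 2: DEC(n) → n = 5
Step 3: COPY(x, n) → n = 5
Step 4: SET(x, 7) → n = 5
Step 5: NEG(x) → n = 5
Step 6: SWAP(n, x) → n = -7
Step 7: SET(n, 5) → n = 5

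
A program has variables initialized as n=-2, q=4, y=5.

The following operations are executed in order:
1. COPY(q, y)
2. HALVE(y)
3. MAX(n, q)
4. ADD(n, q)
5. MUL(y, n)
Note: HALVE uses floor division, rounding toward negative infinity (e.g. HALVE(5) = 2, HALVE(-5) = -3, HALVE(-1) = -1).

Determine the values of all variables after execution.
{n: 10, q: 5, y: 20}

Step-by-step execution:
Initial: n=-2, q=4, y=5
After step 1 (COPY(q, y)): n=-2, q=5, y=5
After step 2 (HALVE(y)): n=-2, q=5, y=2
After step 3 (MAX(n, q)): n=5, q=5, y=2
After step 4 (ADD(n, q)): n=10, q=5, y=2
After step 5 (MUL(y, n)): n=10, q=5, y=20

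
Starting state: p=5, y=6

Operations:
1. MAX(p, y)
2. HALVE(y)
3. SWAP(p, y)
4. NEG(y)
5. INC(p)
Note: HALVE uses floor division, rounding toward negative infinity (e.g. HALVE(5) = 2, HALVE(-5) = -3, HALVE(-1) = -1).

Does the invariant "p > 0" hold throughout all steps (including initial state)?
Yes

The invariant holds at every step.

State at each step:
Initial: p=5, y=6
After step 1: p=6, y=6
After step 2: p=6, y=3
After step 3: p=3, y=6
After step 4: p=3, y=-6
After step 5: p=4, y=-6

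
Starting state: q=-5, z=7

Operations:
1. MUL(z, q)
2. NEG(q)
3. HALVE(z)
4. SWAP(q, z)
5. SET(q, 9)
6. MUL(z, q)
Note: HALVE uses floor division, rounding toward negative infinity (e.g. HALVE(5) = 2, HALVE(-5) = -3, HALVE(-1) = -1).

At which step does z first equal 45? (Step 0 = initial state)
Step 6

Tracing z:
Initial: z = 7
After step 1: z = -35
After step 2: z = -35
After step 3: z = -18
After step 4: z = 5
After step 5: z = 5
After step 6: z = 45 ← first occurrence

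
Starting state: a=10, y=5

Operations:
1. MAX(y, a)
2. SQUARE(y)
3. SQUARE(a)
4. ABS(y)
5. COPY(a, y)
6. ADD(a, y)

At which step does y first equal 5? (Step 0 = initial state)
Step 0

Tracing y:
Initial: y = 5 ← first occurrence
After step 1: y = 10
After step 2: y = 100
After step 3: y = 100
After step 4: y = 100
After step 5: y = 100
After step 6: y = 100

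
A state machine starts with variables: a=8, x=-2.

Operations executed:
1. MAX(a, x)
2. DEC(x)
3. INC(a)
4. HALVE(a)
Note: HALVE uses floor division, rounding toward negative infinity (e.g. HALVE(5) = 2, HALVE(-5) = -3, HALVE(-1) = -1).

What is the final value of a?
a = 4

Tracing execution:
Step 1: MAX(a, x) → a = 8
Step 2: DEC(x) → a = 8
Step 3: INC(a) → a = 9
Step 4: HALVE(a) → a = 4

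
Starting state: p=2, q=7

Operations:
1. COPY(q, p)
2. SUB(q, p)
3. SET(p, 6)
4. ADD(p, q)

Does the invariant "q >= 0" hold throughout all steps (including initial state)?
Yes

The invariant holds at every step.

State at each step:
Initial: p=2, q=7
After step 1: p=2, q=2
After step 2: p=2, q=0
After step 3: p=6, q=0
After step 4: p=6, q=0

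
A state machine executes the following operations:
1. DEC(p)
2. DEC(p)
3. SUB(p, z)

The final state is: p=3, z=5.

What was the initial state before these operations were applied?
p=10, z=5

Working backwards:
Final state: p=3, z=5
Before step 3 (SUB(p, z)): p=8, z=5
Before step 2 (DEC(p)): p=9, z=5
Before step 1 (DEC(p)): p=10, z=5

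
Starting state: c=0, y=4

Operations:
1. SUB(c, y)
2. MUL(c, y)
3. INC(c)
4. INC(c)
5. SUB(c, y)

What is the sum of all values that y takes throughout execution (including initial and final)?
24

Values of y at each step:
Initial: y = 4
After step 1: y = 4
After step 2: y = 4
After step 3: y = 4
After step 4: y = 4
After step 5: y = 4
Sum = 4 + 4 + 4 + 4 + 4 + 4 = 24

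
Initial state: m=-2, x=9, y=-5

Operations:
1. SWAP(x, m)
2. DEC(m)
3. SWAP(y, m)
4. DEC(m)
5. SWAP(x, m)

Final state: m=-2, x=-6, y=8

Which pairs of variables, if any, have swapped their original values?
None

Comparing initial and final values:
y: -5 → 8
m: -2 → -2
x: 9 → -6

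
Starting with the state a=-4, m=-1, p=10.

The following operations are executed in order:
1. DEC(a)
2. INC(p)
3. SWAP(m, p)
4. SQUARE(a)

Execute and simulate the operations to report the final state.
{a: 25, m: 11, p: -1}

Step-by-step execution:
Initial: a=-4, m=-1, p=10
After step 1 (DEC(a)): a=-5, m=-1, p=10
After step 2 (INC(p)): a=-5, m=-1, p=11
After step 3 (SWAP(m, p)): a=-5, m=11, p=-1
After step 4 (SQUARE(a)): a=25, m=11, p=-1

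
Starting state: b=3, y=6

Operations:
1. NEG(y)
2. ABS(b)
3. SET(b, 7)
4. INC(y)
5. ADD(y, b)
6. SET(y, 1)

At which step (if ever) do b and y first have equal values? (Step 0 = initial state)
Never

b and y never become equal during execution.

Comparing values at each step:
Initial: b=3, y=6
After step 1: b=3, y=-6
After step 2: b=3, y=-6
After step 3: b=7, y=-6
After step 4: b=7, y=-5
After step 5: b=7, y=2
After step 6: b=7, y=1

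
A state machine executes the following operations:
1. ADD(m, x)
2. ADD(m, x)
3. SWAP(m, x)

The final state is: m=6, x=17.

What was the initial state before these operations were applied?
m=5, x=6

Working backwards:
Final state: m=6, x=17
Before step 3 (SWAP(m, x)): m=17, x=6
Before step 2 (ADD(m, x)): m=11, x=6
Before step 1 (ADD(m, x)): m=5, x=6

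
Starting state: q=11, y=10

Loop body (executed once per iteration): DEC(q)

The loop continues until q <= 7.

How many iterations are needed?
4

Tracing iterations:
Initial: q=11, y=10
After iteration 1: q=10, y=10
After iteration 2: q=9, y=10
After iteration 3: q=8, y=10
After iteration 4: q=7, y=10
q <= 7 now holds, so the loop exits after 4 iterations.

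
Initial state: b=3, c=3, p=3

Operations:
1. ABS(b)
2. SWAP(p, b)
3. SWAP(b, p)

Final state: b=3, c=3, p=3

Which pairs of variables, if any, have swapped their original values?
None

Comparing initial and final values:
b: 3 → 3
p: 3 → 3
c: 3 → 3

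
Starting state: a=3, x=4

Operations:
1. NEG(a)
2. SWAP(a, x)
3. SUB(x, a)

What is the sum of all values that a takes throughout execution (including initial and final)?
8

Values of a at each step:
Initial: a = 3
After step 1: a = -3
After step 2: a = 4
After step 3: a = 4
Sum = 3 + -3 + 4 + 4 = 8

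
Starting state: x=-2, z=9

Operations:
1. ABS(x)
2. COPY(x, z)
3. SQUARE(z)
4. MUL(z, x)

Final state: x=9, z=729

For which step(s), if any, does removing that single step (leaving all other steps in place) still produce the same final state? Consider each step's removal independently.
Step(s) 1

Testing removal of each single step:
Without step 1: final = x=9, z=729 (same)
Without step 2: final = x=2, z=162 (different)
Without step 3: final = x=9, z=81 (different)
Without step 4: final = x=9, z=81 (different)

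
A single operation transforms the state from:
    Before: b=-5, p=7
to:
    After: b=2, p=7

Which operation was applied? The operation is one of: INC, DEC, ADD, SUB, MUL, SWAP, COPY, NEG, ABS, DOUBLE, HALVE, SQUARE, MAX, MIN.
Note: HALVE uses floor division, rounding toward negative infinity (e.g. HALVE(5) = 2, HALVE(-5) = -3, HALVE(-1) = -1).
ADD(b, p)

Analyzing the change:
Before: b=-5, p=7
After: b=2, p=7
Variable b changed from -5 to 2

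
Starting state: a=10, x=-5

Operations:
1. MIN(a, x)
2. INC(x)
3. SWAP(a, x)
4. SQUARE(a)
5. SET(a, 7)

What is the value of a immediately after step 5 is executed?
a = 7

Tracing a through execution:
Initial: a = 10
After step 1 (MIN(a, x)): a = -5
After step 2 (INC(x)): a = -5
After step 3 (SWAP(a, x)): a = -4
After step 4 (SQUARE(a)): a = 16
After step 5 (SET(a, 7)): a = 7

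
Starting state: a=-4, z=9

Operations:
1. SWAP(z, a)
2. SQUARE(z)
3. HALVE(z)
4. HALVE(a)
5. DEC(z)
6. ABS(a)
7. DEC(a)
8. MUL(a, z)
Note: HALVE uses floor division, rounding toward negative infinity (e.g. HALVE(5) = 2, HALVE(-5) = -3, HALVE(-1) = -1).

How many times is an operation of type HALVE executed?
2

Counting HALVE operations:
Step 3: HALVE(z) ← HALVE
Step 4: HALVE(a) ← HALVE
Total: 2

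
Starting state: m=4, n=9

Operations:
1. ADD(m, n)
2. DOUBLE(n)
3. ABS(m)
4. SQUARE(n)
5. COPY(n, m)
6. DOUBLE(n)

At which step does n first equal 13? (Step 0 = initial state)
Step 5

Tracing n:
Initial: n = 9
After step 1: n = 9
After step 2: n = 18
After step 3: n = 18
After step 4: n = 324
After step 5: n = 13 ← first occurrence
After step 6: n = 26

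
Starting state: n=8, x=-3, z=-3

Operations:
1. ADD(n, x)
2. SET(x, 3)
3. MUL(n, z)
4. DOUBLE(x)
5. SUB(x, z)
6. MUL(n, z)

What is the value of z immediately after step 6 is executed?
z = -3

Tracing z through execution:
Initial: z = -3
After step 1 (ADD(n, x)): z = -3
After step 2 (SET(x, 3)): z = -3
After step 3 (MUL(n, z)): z = -3
After step 4 (DOUBLE(x)): z = -3
After step 5 (SUB(x, z)): z = -3
After step 6 (MUL(n, z)): z = -3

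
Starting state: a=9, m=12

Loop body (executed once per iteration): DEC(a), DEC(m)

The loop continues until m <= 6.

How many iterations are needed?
6

Tracing iterations:
Initial: a=9, m=12
After iteration 1: a=8, m=11
After iteration 2: a=7, m=10
After iteration 3: a=6, m=9
After iteration 4: a=5, m=8
After iteration 5: a=4, m=7
After iteration 6: a=3, m=6
m <= 6 now holds, so the loop exits after 6 iterations.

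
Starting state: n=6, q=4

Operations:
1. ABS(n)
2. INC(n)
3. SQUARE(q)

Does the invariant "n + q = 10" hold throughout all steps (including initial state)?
No, violated after step 2

The invariant is violated after step 2.

State at each step:
Initial: n=6, q=4
After step 1: n=6, q=4
After step 2: n=7, q=4
After step 3: n=7, q=16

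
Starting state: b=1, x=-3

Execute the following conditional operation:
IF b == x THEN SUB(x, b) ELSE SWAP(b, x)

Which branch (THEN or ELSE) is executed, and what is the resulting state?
Branch: ELSE, Final state: b=-3, x=1

Evaluating condition: b == x
b = 1, x = -3
Condition is False, so ELSE branch executes
After SWAP(b, x): b=-3, x=1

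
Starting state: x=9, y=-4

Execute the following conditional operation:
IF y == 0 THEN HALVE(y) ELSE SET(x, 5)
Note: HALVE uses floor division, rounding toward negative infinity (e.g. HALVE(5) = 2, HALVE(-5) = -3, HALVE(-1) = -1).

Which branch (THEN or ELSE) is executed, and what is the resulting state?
Branch: ELSE, Final state: x=5, y=-4

Evaluating condition: y == 0
y = -4
Condition is False, so ELSE branch executes
After SET(x, 5): x=5, y=-4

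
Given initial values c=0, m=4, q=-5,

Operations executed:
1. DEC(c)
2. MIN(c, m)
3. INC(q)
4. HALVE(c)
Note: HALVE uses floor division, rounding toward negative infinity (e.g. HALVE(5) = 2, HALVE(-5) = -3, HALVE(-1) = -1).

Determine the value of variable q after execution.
q = -4

Tracing execution:
Step 1: DEC(c) → q = -5
Step 2: MIN(c, m) → q = -5
Step 3: INC(q) → q = -4
Step 4: HALVE(c) → q = -4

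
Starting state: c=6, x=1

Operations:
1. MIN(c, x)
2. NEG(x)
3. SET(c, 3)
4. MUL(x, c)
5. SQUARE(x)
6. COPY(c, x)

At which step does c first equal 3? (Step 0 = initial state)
Step 3

Tracing c:
Initial: c = 6
After step 1: c = 1
After step 2: c = 1
After step 3: c = 3 ← first occurrence
After step 4: c = 3
After step 5: c = 3
After step 6: c = 9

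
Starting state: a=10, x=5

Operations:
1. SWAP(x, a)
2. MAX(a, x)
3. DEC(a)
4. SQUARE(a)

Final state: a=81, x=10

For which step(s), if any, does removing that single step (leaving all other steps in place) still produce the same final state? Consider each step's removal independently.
None - removing any single step changes the final result

Testing removal of each single step:
Without step 1: final = a=81, x=5 (different)
Without step 2: final = a=16, x=10 (different)
Without step 3: final = a=100, x=10 (different)
Without step 4: final = a=9, x=10 (different)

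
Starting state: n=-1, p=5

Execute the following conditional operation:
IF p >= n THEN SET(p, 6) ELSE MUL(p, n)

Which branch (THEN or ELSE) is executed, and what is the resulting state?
Branch: THEN, Final state: n=-1, p=6

Evaluating condition: p >= n
p = 5, n = -1
Condition is True, so THEN branch executes
After SET(p, 6): n=-1, p=6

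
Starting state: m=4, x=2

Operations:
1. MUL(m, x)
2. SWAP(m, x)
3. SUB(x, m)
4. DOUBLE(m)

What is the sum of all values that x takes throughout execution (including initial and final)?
24

Values of x at each step:
Initial: x = 2
After step 1: x = 2
After step 2: x = 8
After step 3: x = 6
After step 4: x = 6
Sum = 2 + 2 + 8 + 6 + 6 = 24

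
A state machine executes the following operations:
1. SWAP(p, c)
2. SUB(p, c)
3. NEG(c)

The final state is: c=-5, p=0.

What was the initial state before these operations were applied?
c=5, p=5

Working backwards:
Final state: c=-5, p=0
Before step 3 (NEG(c)): c=5, p=0
Before step 2 (SUB(p, c)): c=5, p=5
Before step 1 (SWAP(p, c)): c=5, p=5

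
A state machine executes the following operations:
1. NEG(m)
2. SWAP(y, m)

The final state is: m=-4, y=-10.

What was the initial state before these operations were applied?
m=10, y=-4

Working backwards:
Final state: m=-4, y=-10
Before step 2 (SWAP(y, m)): m=-10, y=-4
Before step 1 (NEG(m)): m=10, y=-4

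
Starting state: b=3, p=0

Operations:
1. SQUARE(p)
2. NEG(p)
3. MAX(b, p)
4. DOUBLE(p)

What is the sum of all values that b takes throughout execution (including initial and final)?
15

Values of b at each step:
Initial: b = 3
After step 1: b = 3
After step 2: b = 3
After step 3: b = 3
After step 4: b = 3
Sum = 3 + 3 + 3 + 3 + 3 = 15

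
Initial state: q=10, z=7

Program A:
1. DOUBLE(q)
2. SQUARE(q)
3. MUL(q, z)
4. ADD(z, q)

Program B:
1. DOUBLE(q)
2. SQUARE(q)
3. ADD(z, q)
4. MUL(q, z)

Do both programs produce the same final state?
No

Program A final state: q=2800, z=2807
Program B final state: q=162800, z=407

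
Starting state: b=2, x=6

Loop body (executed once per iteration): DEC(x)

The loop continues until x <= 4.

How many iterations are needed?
2

Tracing iterations:
Initial: b=2, x=6
After iteration 1: b=2, x=5
After iteration 2: b=2, x=4
x <= 4 now holds, so the loop exits after 2 iterations.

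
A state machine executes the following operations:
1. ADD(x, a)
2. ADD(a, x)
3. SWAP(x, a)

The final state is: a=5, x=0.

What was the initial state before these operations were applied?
a=-5, x=10

Working backwards:
Final state: a=5, x=0
Before step 3 (SWAP(x, a)): a=0, x=5
Before step 2 (ADD(a, x)): a=-5, x=5
Before step 1 (ADD(x, a)): a=-5, x=10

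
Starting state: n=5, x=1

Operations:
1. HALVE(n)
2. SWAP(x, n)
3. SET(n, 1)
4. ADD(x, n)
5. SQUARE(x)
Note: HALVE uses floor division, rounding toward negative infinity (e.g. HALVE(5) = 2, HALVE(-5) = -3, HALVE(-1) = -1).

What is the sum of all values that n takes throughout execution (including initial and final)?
11

Values of n at each step:
Initial: n = 5
After step 1: n = 2
After step 2: n = 1
After step 3: n = 1
After step 4: n = 1
After step 5: n = 1
Sum = 5 + 2 + 1 + 1 + 1 + 1 = 11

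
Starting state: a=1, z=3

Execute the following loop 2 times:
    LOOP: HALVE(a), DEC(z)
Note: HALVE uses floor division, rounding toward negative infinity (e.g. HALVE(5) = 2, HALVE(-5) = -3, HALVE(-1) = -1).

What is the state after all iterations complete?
a=0, z=1

Iteration trace:
Start: a=1, z=3
After iteration 1: a=0, z=2
After iteration 2: a=0, z=1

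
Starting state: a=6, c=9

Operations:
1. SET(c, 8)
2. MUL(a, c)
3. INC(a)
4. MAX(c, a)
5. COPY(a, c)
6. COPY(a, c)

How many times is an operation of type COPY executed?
2

Counting COPY operations:
Step 5: COPY(a, c) ← COPY
Step 6: COPY(a, c) ← COPY
Total: 2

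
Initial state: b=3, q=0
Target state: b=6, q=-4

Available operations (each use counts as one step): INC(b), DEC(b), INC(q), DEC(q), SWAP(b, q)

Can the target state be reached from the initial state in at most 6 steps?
No

The target state cannot be reached within 6 steps.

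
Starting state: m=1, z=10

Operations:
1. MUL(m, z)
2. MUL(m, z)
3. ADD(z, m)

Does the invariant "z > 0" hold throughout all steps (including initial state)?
Yes

The invariant holds at every step.

State at each step:
Initial: m=1, z=10
After step 1: m=10, z=10
After step 2: m=100, z=10
After step 3: m=100, z=110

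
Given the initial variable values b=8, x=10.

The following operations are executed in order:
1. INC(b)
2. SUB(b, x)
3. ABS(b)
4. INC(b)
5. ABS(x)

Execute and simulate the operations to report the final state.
{b: 2, x: 10}

Step-by-step execution:
Initial: b=8, x=10
After step 1 (INC(b)): b=9, x=10
After step 2 (SUB(b, x)): b=-1, x=10
After step 3 (ABS(b)): b=1, x=10
After step 4 (INC(b)): b=2, x=10
After step 5 (ABS(x)): b=2, x=10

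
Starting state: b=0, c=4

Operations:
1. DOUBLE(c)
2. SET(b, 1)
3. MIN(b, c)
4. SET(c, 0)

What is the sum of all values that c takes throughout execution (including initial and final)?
28

Values of c at each step:
Initial: c = 4
After step 1: c = 8
After step 2: c = 8
After step 3: c = 8
After step 4: c = 0
Sum = 4 + 8 + 8 + 8 + 0 = 28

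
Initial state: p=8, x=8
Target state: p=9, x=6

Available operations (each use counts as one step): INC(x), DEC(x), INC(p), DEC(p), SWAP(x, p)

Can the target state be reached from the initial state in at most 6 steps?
Yes

Path (3 steps): DEC(x) → DEC(x) → INC(p)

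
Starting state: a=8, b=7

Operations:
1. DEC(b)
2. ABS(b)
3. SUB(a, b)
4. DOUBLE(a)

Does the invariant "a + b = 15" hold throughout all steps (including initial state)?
No, violated after step 1

The invariant is violated after step 1.

State at each step:
Initial: a=8, b=7
After step 1: a=8, b=6
After step 2: a=8, b=6
After step 3: a=2, b=6
After step 4: a=4, b=6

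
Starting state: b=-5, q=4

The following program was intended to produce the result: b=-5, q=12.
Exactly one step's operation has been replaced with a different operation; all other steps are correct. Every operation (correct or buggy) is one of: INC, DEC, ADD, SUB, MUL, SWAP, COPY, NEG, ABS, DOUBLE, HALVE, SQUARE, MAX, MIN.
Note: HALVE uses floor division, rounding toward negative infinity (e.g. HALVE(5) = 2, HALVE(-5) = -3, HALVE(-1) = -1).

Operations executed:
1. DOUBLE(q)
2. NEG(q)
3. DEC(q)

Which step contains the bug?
Step 2

Trace with buggy code:
Initial: b=-5, q=4
After step 1: b=-5, q=8
After step 2: b=-5, q=-8
After step 3: b=-5, q=-9
Actual final b=-5, q=-9 ≠ expected b=-5, q=12.
Step 2 is the only position where a single-operation replacement can produce the expected result.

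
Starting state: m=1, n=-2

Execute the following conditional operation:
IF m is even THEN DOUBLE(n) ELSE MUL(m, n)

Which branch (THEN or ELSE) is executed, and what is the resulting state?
Branch: ELSE, Final state: m=-2, n=-2

Evaluating condition: m is even
Condition is False, so ELSE branch executes
After MUL(m, n): m=-2, n=-2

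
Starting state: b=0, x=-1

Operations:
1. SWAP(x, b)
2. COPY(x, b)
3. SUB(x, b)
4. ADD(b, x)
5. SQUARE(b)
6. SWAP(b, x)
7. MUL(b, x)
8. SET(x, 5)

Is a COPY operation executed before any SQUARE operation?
Yes

First COPY: step 2
First SQUARE: step 5
Since 2 < 5, COPY comes first.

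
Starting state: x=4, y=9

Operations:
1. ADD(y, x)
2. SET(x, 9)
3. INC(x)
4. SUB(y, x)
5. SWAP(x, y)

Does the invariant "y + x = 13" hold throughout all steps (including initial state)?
No, violated after step 1

The invariant is violated after step 1.

State at each step:
Initial: x=4, y=9
After step 1: x=4, y=13
After step 2: x=9, y=13
After step 3: x=10, y=13
After step 4: x=10, y=3
After step 5: x=3, y=10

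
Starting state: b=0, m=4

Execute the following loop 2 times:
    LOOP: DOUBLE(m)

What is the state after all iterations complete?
b=0, m=16

Iteration trace:
Start: b=0, m=4
After iteration 1: b=0, m=8
After iteration 2: b=0, m=16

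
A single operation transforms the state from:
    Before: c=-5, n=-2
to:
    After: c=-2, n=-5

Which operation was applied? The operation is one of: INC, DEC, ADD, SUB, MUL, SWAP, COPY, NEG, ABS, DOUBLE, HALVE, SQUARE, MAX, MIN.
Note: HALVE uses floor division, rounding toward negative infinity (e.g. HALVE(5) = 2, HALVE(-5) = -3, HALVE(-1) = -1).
SWAP(n, c)

Analyzing the change:
Before: c=-5, n=-2
After: c=-2, n=-5
Variable n changed from -2 to -5
Variable c changed from -5 to -2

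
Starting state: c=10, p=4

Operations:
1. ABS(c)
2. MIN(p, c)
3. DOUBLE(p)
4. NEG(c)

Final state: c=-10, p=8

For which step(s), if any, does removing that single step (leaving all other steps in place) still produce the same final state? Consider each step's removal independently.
Step(s) 1, 2

Testing removal of each single step:
Without step 1: final = c=-10, p=8 (same)
Without step 2: final = c=-10, p=8 (same)
Without step 3: final = c=-10, p=4 (different)
Without step 4: final = c=10, p=8 (different)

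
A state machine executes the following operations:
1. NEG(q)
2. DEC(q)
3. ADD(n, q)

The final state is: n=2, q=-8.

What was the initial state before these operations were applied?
n=10, q=7

Working backwards:
Final state: n=2, q=-8
Before step 3 (ADD(n, q)): n=10, q=-8
Before step 2 (DEC(q)): n=10, q=-7
Before step 1 (NEG(q)): n=10, q=7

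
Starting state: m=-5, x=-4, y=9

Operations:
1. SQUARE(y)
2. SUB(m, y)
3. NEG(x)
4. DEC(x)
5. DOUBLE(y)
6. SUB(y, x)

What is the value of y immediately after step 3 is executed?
y = 81

Tracing y through execution:
Initial: y = 9
After step 1 (SQUARE(y)): y = 81
After step 2 (SUB(m, y)): y = 81
After step 3 (NEG(x)): y = 81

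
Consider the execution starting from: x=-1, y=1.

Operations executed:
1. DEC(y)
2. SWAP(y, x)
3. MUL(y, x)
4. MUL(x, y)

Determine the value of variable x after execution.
x = 0

Tracing execution:
Step 1: DEC(y) → x = -1
Step 2: SWAP(y, x) → x = 0
Step 3: MUL(y, x) → x = 0
Step 4: MUL(x, y) → x = 0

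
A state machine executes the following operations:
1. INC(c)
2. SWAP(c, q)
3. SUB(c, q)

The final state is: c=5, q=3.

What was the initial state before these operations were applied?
c=2, q=8

Working backwards:
Final state: c=5, q=3
Before step 3 (SUB(c, q)): c=8, q=3
Before step 2 (SWAP(c, q)): c=3, q=8
Before step 1 (INC(c)): c=2, q=8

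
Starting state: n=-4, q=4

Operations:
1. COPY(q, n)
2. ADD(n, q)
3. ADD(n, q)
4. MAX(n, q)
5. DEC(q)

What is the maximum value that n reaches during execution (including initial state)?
-4

Values of n at each step:
Initial: n = -4 ← maximum
After step 1: n = -4
After step 2: n = -8
After step 3: n = -12
After step 4: n = -4
After step 5: n = -4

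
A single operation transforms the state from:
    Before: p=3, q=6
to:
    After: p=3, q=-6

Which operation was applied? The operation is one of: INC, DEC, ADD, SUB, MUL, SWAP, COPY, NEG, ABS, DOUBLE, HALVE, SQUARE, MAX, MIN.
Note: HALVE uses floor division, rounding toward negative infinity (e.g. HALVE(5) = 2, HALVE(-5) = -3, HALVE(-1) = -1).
NEG(q)

Analyzing the change:
Before: p=3, q=6
After: p=3, q=-6
Variable q changed from 6 to -6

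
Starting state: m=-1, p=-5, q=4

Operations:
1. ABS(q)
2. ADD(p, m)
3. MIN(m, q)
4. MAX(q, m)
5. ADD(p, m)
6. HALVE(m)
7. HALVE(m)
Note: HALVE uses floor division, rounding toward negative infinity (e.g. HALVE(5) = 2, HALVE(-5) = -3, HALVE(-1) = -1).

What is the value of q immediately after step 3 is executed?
q = 4

Tracing q through execution:
Initial: q = 4
After step 1 (ABS(q)): q = 4
After step 2 (ADD(p, m)): q = 4
After step 3 (MIN(m, q)): q = 4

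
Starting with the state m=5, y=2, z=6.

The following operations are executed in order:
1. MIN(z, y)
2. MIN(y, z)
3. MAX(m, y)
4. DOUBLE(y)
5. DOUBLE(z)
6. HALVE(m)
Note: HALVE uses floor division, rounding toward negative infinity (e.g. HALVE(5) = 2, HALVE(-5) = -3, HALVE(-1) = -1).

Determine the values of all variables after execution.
{m: 2, y: 4, z: 4}

Step-by-step execution:
Initial: m=5, y=2, z=6
After step 1 (MIN(z, y)): m=5, y=2, z=2
After step 2 (MIN(y, z)): m=5, y=2, z=2
After step 3 (MAX(m, y)): m=5, y=2, z=2
After step 4 (DOUBLE(y)): m=5, y=4, z=2
After step 5 (DOUBLE(z)): m=5, y=4, z=4
After step 6 (HALVE(m)): m=2, y=4, z=4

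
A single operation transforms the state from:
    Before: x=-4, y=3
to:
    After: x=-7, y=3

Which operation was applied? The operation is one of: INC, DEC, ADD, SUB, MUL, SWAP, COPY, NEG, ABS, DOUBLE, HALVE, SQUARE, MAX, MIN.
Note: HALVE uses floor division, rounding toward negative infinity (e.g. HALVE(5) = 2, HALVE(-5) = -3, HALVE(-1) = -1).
SUB(x, y)

Analyzing the change:
Before: x=-4, y=3
After: x=-7, y=3
Variable x changed from -4 to -7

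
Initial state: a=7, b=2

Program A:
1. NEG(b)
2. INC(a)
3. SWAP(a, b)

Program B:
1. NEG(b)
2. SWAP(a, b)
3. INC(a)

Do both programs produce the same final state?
No

Program A final state: a=-2, b=8
Program B final state: a=-1, b=7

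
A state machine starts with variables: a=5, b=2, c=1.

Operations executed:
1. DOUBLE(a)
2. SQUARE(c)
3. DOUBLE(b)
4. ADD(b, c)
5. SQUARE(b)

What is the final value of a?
a = 10

Tracing execution:
Step 1: DOUBLE(a) → a = 10
Step 2: SQUARE(c) → a = 10
Step 3: DOUBLE(b) → a = 10
Step 4: ADD(b, c) → a = 10
Step 5: SQUARE(b) → a = 10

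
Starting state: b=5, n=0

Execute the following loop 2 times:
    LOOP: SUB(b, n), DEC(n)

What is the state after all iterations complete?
b=6, n=-2

Iteration trace:
Start: b=5, n=0
After iteration 1: b=5, n=-1
After iteration 2: b=6, n=-2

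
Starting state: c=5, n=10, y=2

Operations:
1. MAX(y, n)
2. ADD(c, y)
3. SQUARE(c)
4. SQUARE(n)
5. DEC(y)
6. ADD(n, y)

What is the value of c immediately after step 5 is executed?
c = 225

Tracing c through execution:
Initial: c = 5
After step 1 (MAX(y, n)): c = 5
After step 2 (ADD(c, y)): c = 15
After step 3 (SQUARE(c)): c = 225
After step 4 (SQUARE(n)): c = 225
After step 5 (DEC(y)): c = 225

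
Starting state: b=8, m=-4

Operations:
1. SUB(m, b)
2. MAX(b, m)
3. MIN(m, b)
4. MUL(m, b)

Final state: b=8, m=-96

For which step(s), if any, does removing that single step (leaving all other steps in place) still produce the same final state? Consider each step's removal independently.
Step(s) 2, 3

Testing removal of each single step:
Without step 1: final = b=8, m=-32 (different)
Without step 2: final = b=8, m=-96 (same)
Without step 3: final = b=8, m=-96 (same)
Without step 4: final = b=8, m=-12 (different)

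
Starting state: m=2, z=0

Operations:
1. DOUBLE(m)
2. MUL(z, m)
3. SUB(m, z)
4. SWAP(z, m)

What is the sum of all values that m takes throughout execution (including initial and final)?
14

Values of m at each step:
Initial: m = 2
After step 1: m = 4
After step 2: m = 4
After step 3: m = 4
After step 4: m = 0
Sum = 2 + 4 + 4 + 4 + 0 = 14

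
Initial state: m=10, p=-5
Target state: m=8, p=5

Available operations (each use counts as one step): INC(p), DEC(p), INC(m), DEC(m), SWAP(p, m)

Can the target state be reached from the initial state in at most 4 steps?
No

The target state cannot be reached within 4 steps.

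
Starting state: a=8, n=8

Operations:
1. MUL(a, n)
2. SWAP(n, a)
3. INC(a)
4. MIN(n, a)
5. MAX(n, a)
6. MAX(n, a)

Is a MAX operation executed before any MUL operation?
No

First MAX: step 5
First MUL: step 1
Since 5 > 1, MUL comes first.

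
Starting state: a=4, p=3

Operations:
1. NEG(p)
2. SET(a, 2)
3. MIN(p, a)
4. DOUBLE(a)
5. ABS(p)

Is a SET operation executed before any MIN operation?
Yes

First SET: step 2
First MIN: step 3
Since 2 < 3, SET comes first.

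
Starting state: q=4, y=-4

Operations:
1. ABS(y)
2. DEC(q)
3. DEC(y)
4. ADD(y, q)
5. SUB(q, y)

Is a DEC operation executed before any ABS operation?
No

First DEC: step 2
First ABS: step 1
Since 2 > 1, ABS comes first.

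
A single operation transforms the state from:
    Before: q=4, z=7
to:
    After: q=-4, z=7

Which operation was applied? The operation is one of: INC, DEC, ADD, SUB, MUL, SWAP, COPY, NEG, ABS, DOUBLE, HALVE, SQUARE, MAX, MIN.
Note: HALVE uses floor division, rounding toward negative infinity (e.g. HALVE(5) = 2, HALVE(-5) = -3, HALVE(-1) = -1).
NEG(q)

Analyzing the change:
Before: q=4, z=7
After: q=-4, z=7
Variable q changed from 4 to -4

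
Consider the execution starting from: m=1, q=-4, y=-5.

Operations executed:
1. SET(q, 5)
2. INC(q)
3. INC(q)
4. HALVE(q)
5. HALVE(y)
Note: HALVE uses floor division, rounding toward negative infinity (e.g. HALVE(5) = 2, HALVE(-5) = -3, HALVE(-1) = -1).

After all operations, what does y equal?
y = -3

Tracing execution:
Step 1: SET(q, 5) → y = -5
Step 2: INC(q) → y = -5
Step 3: INC(q) → y = -5
Step 4: HALVE(q) → y = -5
Step 5: HALVE(y) → y = -3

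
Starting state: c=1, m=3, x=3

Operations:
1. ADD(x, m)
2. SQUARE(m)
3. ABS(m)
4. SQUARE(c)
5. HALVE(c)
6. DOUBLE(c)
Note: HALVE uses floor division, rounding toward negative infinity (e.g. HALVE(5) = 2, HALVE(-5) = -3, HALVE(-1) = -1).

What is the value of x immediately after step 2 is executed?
x = 6

Tracing x through execution:
Initial: x = 3
After step 1 (ADD(x, m)): x = 6
After step 2 (SQUARE(m)): x = 6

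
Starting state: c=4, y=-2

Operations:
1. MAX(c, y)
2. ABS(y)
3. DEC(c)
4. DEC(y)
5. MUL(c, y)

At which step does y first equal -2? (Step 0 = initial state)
Step 0

Tracing y:
Initial: y = -2 ← first occurrence
After step 1: y = -2
After step 2: y = 2
After step 3: y = 2
After step 4: y = 1
After step 5: y = 1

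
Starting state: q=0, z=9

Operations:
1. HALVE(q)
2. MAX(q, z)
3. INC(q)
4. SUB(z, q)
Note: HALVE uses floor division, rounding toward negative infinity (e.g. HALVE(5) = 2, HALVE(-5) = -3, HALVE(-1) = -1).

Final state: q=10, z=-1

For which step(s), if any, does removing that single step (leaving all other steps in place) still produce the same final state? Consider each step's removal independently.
Step(s) 1

Testing removal of each single step:
Without step 1: final = q=10, z=-1 (same)
Without step 2: final = q=1, z=8 (different)
Without step 3: final = q=9, z=0 (different)
Without step 4: final = q=10, z=9 (different)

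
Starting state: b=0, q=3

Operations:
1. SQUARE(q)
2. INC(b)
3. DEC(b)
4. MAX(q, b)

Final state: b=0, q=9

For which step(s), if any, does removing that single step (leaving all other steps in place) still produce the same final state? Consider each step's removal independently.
Step(s) 4

Testing removal of each single step:
Without step 1: final = b=0, q=3 (different)
Without step 2: final = b=-1, q=9 (different)
Without step 3: final = b=1, q=9 (different)
Without step 4: final = b=0, q=9 (same)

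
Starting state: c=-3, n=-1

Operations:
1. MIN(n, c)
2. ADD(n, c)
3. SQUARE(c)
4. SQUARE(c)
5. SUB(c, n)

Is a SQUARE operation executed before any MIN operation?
No

First SQUARE: step 3
First MIN: step 1
Since 3 > 1, MIN comes first.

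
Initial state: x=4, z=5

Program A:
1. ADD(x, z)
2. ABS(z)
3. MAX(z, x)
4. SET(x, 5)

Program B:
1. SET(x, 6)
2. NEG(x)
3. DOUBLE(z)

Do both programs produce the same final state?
No

Program A final state: x=5, z=9
Program B final state: x=-6, z=10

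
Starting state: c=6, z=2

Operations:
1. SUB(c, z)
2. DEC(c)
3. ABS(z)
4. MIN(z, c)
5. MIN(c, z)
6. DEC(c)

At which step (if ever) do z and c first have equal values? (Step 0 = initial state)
Step 5

z and c first become equal after step 5.

Comparing values at each step:
Initial: z=2, c=6
After step 1: z=2, c=4
After step 2: z=2, c=3
After step 3: z=2, c=3
After step 4: z=2, c=3
After step 5: z=2, c=2 ← equal!
After step 6: z=2, c=1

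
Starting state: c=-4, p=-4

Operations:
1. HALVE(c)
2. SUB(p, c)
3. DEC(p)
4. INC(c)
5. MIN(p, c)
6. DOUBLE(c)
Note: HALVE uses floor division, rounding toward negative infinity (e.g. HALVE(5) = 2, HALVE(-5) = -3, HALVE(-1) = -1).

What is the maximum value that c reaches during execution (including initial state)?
-1

Values of c at each step:
Initial: c = -4
After step 1: c = -2
After step 2: c = -2
After step 3: c = -2
After step 4: c = -1 ← maximum
After step 5: c = -1
After step 6: c = -2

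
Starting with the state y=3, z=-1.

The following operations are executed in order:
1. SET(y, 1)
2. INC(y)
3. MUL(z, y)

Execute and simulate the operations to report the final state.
{y: 2, z: -2}

Step-by-step execution:
Initial: y=3, z=-1
After step 1 (SET(y, 1)): y=1, z=-1
After step 2 (INC(y)): y=2, z=-1
After step 3 (MUL(z, y)): y=2, z=-2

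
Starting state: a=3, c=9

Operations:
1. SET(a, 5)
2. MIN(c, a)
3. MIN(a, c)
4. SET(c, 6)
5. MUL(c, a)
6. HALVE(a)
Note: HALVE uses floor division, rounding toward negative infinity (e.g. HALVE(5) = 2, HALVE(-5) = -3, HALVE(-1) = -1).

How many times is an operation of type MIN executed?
2

Counting MIN operations:
Step 2: MIN(c, a) ← MIN
Step 3: MIN(a, c) ← MIN
Total: 2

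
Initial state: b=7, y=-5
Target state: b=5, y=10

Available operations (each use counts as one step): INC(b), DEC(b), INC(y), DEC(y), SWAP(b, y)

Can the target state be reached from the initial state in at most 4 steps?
No

The target state cannot be reached within 4 steps.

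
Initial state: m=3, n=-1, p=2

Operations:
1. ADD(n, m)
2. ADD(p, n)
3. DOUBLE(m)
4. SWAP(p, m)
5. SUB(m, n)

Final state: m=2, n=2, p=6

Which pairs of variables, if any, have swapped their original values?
None

Comparing initial and final values:
p: 2 → 6
m: 3 → 2
n: -1 → 2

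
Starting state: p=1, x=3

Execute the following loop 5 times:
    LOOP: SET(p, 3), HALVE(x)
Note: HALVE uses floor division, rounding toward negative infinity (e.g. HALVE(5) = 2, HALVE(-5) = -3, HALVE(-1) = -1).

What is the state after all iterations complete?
p=3, x=0

Iteration trace:
Start: p=1, x=3
After iteration 1: p=3, x=1
After iteration 2: p=3, x=0
After iteration 3: p=3, x=0
After iteration 4: p=3, x=0
After iteration 5: p=3, x=0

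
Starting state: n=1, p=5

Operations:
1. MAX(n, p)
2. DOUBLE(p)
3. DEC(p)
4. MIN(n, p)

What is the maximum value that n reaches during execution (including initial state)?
5

Values of n at each step:
Initial: n = 1
After step 1: n = 5 ← maximum
After step 2: n = 5
After step 3: n = 5
After step 4: n = 5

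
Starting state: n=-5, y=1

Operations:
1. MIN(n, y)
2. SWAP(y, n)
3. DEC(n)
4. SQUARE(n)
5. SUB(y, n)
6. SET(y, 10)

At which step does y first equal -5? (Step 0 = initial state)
Step 2

Tracing y:
Initial: y = 1
After step 1: y = 1
After step 2: y = -5 ← first occurrence
After step 3: y = -5
After step 4: y = -5
After step 5: y = -5
After step 6: y = 10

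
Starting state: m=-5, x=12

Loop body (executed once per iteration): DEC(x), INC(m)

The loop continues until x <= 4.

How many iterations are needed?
8

Tracing iterations:
Initial: m=-5, x=12
After iteration 1: m=-4, x=11
After iteration 2: m=-3, x=10
After iteration 3: m=-2, x=9
After iteration 4: m=-1, x=8
After iteration 5: m=0, x=7
After iteration 6: m=1, x=6
After iteration 7: m=2, x=5
After iteration 8: m=3, x=4
x <= 4 now holds, so the loop exits after 8 iterations.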